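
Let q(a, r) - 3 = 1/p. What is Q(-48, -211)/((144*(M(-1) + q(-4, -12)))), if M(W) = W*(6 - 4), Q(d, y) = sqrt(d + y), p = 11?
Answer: 11*I*sqrt(259)/1728 ≈ 0.10245*I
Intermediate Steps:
q(a, r) = 34/11 (q(a, r) = 3 + 1/11 = 34/11)
M(W) = 2*W (M(W) = W*2 = 2*W)
Q(-48, -211)/((144*(M(-1) + q(-4, -12)))) = sqrt(-48 - 211)/((144*(2*(-1) + 34/11))) = sqrt(-259)/((144*(-2 + 34/11))) = (I*sqrt(259))/((144*(12/11))) = (I*sqrt(259))/(1728/11) = (I*sqrt(259))*(11/1728) = 11*I*sqrt(259)/1728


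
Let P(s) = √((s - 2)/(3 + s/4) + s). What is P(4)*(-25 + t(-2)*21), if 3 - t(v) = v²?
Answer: -69*√2 ≈ -97.581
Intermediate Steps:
P(s) = √(s + (-2 + s)/(3 + s/4)) (P(s) = √((-2 + s)/(3 + s*(¼)) + s) = √((-2 + s)/(3 + s/4) + s) = √(s + (-2 + s)/(3 + s/4)))
t(v) = 3 - v²
P(4)*(-25 + t(-2)*21) = √((-8 + 4² + 16*4)/(12 + 4))*(-25 + (3 - 1*(-2)²)*21) = √((-8 + 16 + 64)/16)*(-25 + (3 - 1*4)*21) = √((1/16)*72)*(-25 + (3 - 4)*21) = √(9/2)*(-25 - 1*21) = (3*√2/2)*(-25 - 21) = (3*√2/2)*(-46) = -69*√2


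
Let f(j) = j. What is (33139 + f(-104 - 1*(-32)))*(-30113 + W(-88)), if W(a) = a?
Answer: -998656467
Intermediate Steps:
(33139 + f(-104 - 1*(-32)))*(-30113 + W(-88)) = (33139 + (-104 - 1*(-32)))*(-30113 - 88) = (33139 + (-104 + 32))*(-30201) = (33139 - 72)*(-30201) = 33067*(-30201) = -998656467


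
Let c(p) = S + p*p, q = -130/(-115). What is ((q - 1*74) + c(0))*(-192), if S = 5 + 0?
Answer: 299712/23 ≈ 13031.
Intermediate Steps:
S = 5
q = 26/23 (q = -130*(-1/115) = 26/23 ≈ 1.1304)
c(p) = 5 + p**2 (c(p) = 5 + p*p = 5 + p**2)
((q - 1*74) + c(0))*(-192) = ((26/23 - 1*74) + (5 + 0**2))*(-192) = ((26/23 - 74) + (5 + 0))*(-192) = (-1676/23 + 5)*(-192) = -1561/23*(-192) = 299712/23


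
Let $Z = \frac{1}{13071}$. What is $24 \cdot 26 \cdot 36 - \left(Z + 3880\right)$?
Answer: $\frac{242911463}{13071} \approx 18584.0$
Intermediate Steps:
$Z = \frac{1}{13071} \approx 7.6505 \cdot 10^{-5}$
$24 \cdot 26 \cdot 36 - \left(Z + 3880\right) = 24 \cdot 26 \cdot 36 - \left(\frac{1}{13071} + 3880\right) = 624 \cdot 36 - \frac{50715481}{13071} = 22464 - \frac{50715481}{13071} = \frac{242911463}{13071}$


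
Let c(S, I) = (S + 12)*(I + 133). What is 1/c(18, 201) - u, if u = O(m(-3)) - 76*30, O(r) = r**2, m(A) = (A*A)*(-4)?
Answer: 9859681/10020 ≈ 984.00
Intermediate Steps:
m(A) = -4*A**2 (m(A) = A**2*(-4) = -4*A**2)
c(S, I) = (12 + S)*(133 + I)
u = -984 (u = (-4*(-3)**2)**2 - 76*30 = (-4*9)**2 - 2280 = (-36)**2 - 2280 = 1296 - 2280 = -984)
1/c(18, 201) - u = 1/(1596 + 12*201 + 133*18 + 201*18) - 1*(-984) = 1/(1596 + 2412 + 2394 + 3618) + 984 = 1/10020 + 984 = 9859681/10020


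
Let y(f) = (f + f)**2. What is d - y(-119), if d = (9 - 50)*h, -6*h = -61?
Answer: -342365/6 ≈ -57061.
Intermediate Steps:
h = 61/6 (h = -1/6*(-61) = 61/6 ≈ 10.167)
y(f) = 4*f**2 (y(f) = (2*f)**2 = 4*f**2)
d = -2501/6 (d = (9 - 50)*(61/6) = -41*61/6 = -2501/6 ≈ -416.83)
d - y(-119) = -2501/6 - 4*(-119)**2 = -2501/6 - 4*14161 = -2501/6 - 1*56644 = -2501/6 - 56644 = -342365/6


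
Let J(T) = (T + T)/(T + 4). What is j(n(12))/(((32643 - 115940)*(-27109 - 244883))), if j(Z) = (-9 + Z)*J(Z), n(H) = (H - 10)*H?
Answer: 15/13216068614 ≈ 1.1350e-9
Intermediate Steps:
n(H) = H*(-10 + H) (n(H) = (-10 + H)*H = H*(-10 + H))
J(T) = 2*T/(4 + T) (J(T) = (2*T)/(4 + T) = 2*T/(4 + T))
j(Z) = 2*Z*(-9 + Z)/(4 + Z) (j(Z) = (-9 + Z)*(2*Z/(4 + Z)) = 2*Z*(-9 + Z)/(4 + Z))
j(n(12))/(((32643 - 115940)*(-27109 - 244883))) = (2*(12*(-10 + 12))*(-9 + 12*(-10 + 12))/(4 + 12*(-10 + 12)))/(((32643 - 115940)*(-27109 - 244883))) = (2*(12*2)*(-9 + 12*2)/(4 + 12*2))/((-83297*(-271992))) = (2*24*(-9 + 24)/(4 + 24))/22656117624 = (2*24*15/28)*(1/22656117624) = (2*24*(1/28)*15)*(1/22656117624) = (180/7)*(1/22656117624) = 15/13216068614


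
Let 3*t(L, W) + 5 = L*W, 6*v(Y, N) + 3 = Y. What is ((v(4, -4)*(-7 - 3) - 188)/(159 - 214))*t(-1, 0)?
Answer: -569/99 ≈ -5.7475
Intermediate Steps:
v(Y, N) = -1/2 + Y/6
t(L, W) = -5/3 + L*W/3 (t(L, W) = -5/3 + (L*W)/3 = -5/3 + L*W/3)
((v(4, -4)*(-7 - 3) - 188)/(159 - 214))*t(-1, 0) = (((-1/2 + (1/6)*4)*(-7 - 3) - 188)/(159 - 214))*(-5/3 + (1/3)*(-1)*0) = (((-1/2 + 2/3)*(-10) - 188)/(-55))*(-5/3 + 0) = (((1/6)*(-10) - 188)*(-1/55))*(-5/3) = ((-5/3 - 188)*(-1/55))*(-5/3) = -569/3*(-1/55)*(-5/3) = (569/165)*(-5/3) = -569/99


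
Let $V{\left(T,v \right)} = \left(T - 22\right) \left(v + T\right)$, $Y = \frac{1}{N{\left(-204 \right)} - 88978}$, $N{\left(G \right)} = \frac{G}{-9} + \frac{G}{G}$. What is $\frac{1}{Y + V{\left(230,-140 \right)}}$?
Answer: $\frac{266863}{4995675357} \approx 5.3419 \cdot 10^{-5}$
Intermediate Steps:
$N{\left(G \right)} = 1 - \frac{G}{9}$ ($N{\left(G \right)} = G \left(- \frac{1}{9}\right) + 1 = - \frac{G}{9} + 1 = 1 - \frac{G}{9}$)
$Y = - \frac{3}{266863}$ ($Y = \frac{1}{\left(1 - - \frac{68}{3}\right) - 88978} = \frac{1}{\left(1 + \frac{68}{3}\right) - 88978} = \frac{1}{\frac{71}{3} - 88978} = \frac{1}{- \frac{266863}{3}} = - \frac{3}{266863} \approx -1.1242 \cdot 10^{-5}$)
$V{\left(T,v \right)} = \left(-22 + T\right) \left(T + v\right)$
$\frac{1}{Y + V{\left(230,-140 \right)}} = \frac{1}{- \frac{3}{266863} + \left(230^{2} - 5060 - -3080 + 230 \left(-140\right)\right)} = \frac{1}{- \frac{3}{266863} + \left(52900 - 5060 + 3080 - 32200\right)} = \frac{1}{- \frac{3}{266863} + 18720} = \frac{1}{\frac{4995675357}{266863}} = \frac{266863}{4995675357}$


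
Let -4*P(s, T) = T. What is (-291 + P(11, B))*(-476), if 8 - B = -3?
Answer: 139825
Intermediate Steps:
B = 11 (B = 8 - 1*(-3) = 8 + 3 = 11)
P(s, T) = -T/4
(-291 + P(11, B))*(-476) = (-291 - ¼*11)*(-476) = (-291 - 11/4)*(-476) = -1175/4*(-476) = 139825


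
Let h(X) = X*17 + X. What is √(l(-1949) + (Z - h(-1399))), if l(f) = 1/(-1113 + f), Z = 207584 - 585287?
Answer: I*√3305181905786/3062 ≈ 593.73*I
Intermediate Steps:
Z = -377703
h(X) = 18*X (h(X) = 17*X + X = 18*X)
√(l(-1949) + (Z - h(-1399))) = √(1/(-1113 - 1949) + (-377703 - 18*(-1399))) = √(1/(-3062) + (-377703 - 1*(-25182))) = √(-1/3062 + (-377703 + 25182)) = √(-1/3062 - 352521) = √(-1079419303/3062) = I*√3305181905786/3062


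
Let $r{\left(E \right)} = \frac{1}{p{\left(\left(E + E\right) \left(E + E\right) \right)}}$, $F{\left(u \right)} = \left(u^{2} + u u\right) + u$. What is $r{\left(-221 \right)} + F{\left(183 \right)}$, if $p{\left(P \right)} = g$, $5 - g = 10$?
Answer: $\frac{335804}{5} \approx 67161.0$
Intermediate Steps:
$g = -5$ ($g = 5 - 10 = -5$)
$p{\left(P \right)} = -5$
$F{\left(u \right)} = u + 2 u^{2}$ ($F{\left(u \right)} = \left(u^{2} + u^{2}\right) + u = 2 u^{2} + u = u + 2 u^{2}$)
$r{\left(E \right)} = - \frac{1}{5}$ ($r{\left(E \right)} = \frac{1}{-5} = - \frac{1}{5}$)
$r{\left(-221 \right)} + F{\left(183 \right)} = - \frac{1}{5} + 183 \left(1 + 2 \cdot 183\right) = - \frac{1}{5} + 183 \left(1 + 366\right) = - \frac{1}{5} + 183 \cdot 367 = - \frac{1}{5} + 67161 = \frac{335804}{5}$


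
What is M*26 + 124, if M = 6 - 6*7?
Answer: -812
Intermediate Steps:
M = -36 (M = 6 - 42 = -36)
M*26 + 124 = -36*26 + 124 = -936 + 124 = -812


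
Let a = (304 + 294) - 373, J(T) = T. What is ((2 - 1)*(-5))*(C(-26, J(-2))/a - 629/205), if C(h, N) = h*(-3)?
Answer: 8369/615 ≈ 13.608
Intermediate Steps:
a = 225 (a = 598 - 373 = 225)
C(h, N) = -3*h
((2 - 1)*(-5))*(C(-26, J(-2))/a - 629/205) = ((2 - 1)*(-5))*(-3*(-26)/225 - 629/205) = (1*(-5))*(78*(1/225) - 629*1/205) = -5*(26/75 - 629/205) = -5*(-8369/3075) = 8369/615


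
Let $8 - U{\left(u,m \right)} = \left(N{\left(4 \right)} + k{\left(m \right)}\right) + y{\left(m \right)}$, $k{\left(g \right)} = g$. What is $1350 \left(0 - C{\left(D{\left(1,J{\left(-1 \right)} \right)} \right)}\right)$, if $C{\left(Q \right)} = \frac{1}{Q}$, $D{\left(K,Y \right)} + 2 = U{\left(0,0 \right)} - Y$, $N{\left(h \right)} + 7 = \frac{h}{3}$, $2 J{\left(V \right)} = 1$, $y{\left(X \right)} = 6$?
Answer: $- \frac{8100}{31} \approx -261.29$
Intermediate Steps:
$J{\left(V \right)} = \frac{1}{2}$ ($J{\left(V \right)} = \frac{1}{2} \cdot 1 = \frac{1}{2}$)
$N{\left(h \right)} = -7 + \frac{h}{3}$
$U{\left(u,m \right)} = \frac{23}{3} - m$ ($U{\left(u,m \right)} = 8 - \left(\left(\left(-7 + \frac{1}{3} \cdot 4\right) + m\right) + 6\right) = 8 - \left(\left(\left(-7 + \frac{4}{3}\right) + m\right) + 6\right) = 8 - \left(\left(- \frac{17}{3} + m\right) + 6\right) = 8 - \left(\frac{1}{3} + m\right) = \frac{23}{3} - m$)
$D{\left(K,Y \right)} = \frac{17}{3} - Y$ ($D{\left(K,Y \right)} = -2 - \left(- \frac{23}{3} + Y\right) = \frac{17}{3} - Y$)
$1350 \left(0 - C{\left(D{\left(1,J{\left(-1 \right)} \right)} \right)}\right) = 1350 \left(0 - \frac{1}{\frac{17}{3} - \frac{1}{2}}\right) = 1350 \left(0 - \frac{1}{\frac{31}{6}}\right) = 1350 \left(0 - \frac{6}{31}\right) = 1350 \left(- \frac{6}{31}\right) = - \frac{8100}{31}$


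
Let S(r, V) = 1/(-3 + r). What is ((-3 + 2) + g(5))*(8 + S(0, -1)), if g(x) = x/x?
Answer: 0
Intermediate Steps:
g(x) = 1
((-3 + 2) + g(5))*(8 + S(0, -1)) = ((-3 + 2) + 1)*(8 + 1/(-3 + 0)) = (-1 + 1)*(8 + 1/(-3)) = 0*(8 - ⅓) = 0*(23/3) = 0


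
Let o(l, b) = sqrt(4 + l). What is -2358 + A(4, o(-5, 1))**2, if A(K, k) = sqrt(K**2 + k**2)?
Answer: -2343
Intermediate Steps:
-2358 + A(4, o(-5, 1))**2 = -2358 + (sqrt(4**2 + (sqrt(4 - 5))**2))**2 = -2358 + (sqrt(16 + (sqrt(-1))**2))**2 = -2358 + (sqrt(16 + I**2))**2 = -2358 + (sqrt(16 - 1))**2 = -2358 + (sqrt(15))**2 = -2358 + 15 = -2343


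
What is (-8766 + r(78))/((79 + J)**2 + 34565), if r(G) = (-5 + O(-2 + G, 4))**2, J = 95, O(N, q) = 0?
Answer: -8741/64841 ≈ -0.13481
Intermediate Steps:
r(G) = 25 (r(G) = (-5 + 0)**2 = (-5)**2 = 25)
(-8766 + r(78))/((79 + J)**2 + 34565) = (-8766 + 25)/((79 + 95)**2 + 34565) = -8741/(174**2 + 34565) = -8741/(30276 + 34565) = -8741/64841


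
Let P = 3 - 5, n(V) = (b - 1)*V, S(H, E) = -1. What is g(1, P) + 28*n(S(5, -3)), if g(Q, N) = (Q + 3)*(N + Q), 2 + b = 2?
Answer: 24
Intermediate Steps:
b = 0 (b = -2 + 2 = 0)
n(V) = -V (n(V) = (0 - 1)*V = -V)
P = -2
g(Q, N) = (3 + Q)*(N + Q)
g(1, P) + 28*n(S(5, -3)) = (1² + 3*(-2) + 3*1 - 2*1) + 28*(-1*(-1)) = (1 - 6 + 3 - 2) + 28*1 = -4 + 28 = 24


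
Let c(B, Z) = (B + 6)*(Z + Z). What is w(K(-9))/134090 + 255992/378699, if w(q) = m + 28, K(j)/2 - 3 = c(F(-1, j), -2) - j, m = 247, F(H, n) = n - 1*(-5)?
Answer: 626001991/923268162 ≈ 0.67803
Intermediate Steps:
F(H, n) = 5 + n (F(H, n) = n + 5 = 5 + n)
c(B, Z) = 2*Z*(6 + B) (c(B, Z) = (6 + B)*(2*Z) = 2*Z*(6 + B))
K(j) = -82 - 10*j (K(j) = 6 + 2*(2*(-2)*(6 + (5 + j)) - j) = 6 + 2*(2*(-2)*(11 + j) - j) = 6 + 2*((-44 - 4*j) - j) = 6 + 2*(-44 - 5*j) = 6 + (-88 - 10*j) = -82 - 10*j)
w(q) = 275 (w(q) = 247 + 28 = 275)
w(K(-9))/134090 + 255992/378699 = 275/134090 + 255992/378699 = 275*(1/134090) + 255992*(1/378699) = 5/2438 + 255992/378699 = 626001991/923268162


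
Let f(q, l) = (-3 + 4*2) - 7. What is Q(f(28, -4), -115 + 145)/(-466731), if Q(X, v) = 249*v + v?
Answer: -2500/155577 ≈ -0.016069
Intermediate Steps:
f(q, l) = -2 (f(q, l) = (-3 + 8) - 7 = 5 - 7 = -2)
Q(X, v) = 250*v
Q(f(28, -4), -115 + 145)/(-466731) = (250*(-115 + 145))/(-466731) = (250*30)*(-1/466731) = 7500*(-1/466731) = -2500/155577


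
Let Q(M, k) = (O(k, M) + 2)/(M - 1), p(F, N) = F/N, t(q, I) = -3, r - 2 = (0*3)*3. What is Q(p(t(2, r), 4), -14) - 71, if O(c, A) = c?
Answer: -449/7 ≈ -64.143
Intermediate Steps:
r = 2 (r = 2 + (0*3)*3 = 2 + 0*3 = 2 + 0 = 2)
Q(M, k) = (2 + k)/(-1 + M) (Q(M, k) = (k + 2)/(M - 1) = (2 + k)/(-1 + M))
Q(p(t(2, r), 4), -14) - 71 = (2 - 14)/(-1 - 3/4) - 71 = -12/(-1 - 3*1/4) - 71 = -12/(-1 - 3/4) - 71 = -12/(-7/4) - 71 = -4/7*(-12) - 71 = 48/7 - 71 = -449/7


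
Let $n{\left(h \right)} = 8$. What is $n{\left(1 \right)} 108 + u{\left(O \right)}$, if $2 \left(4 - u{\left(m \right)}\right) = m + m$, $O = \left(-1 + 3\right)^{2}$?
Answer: $864$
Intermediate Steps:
$O = 4$ ($O = 2^{2} = 4$)
$u{\left(m \right)} = 4 - m$ ($u{\left(m \right)} = 4 - \frac{m + m}{2} = 4 - \frac{2 m}{2} = 4 - m$)
$n{\left(1 \right)} 108 + u{\left(O \right)} = 8 \cdot 108 + \left(4 - 4\right) = 864 + \left(4 - 4\right) = 864 + 0 = 864$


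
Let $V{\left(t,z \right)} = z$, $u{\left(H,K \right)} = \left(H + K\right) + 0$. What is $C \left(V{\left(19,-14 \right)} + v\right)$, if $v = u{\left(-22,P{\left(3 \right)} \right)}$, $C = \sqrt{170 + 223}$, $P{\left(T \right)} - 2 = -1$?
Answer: $- 35 \sqrt{393} \approx -693.85$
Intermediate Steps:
$P{\left(T \right)} = 1$ ($P{\left(T \right)} = 2 - 1 = 1$)
$C = \sqrt{393} \approx 19.824$
$u{\left(H,K \right)} = H + K$
$v = -21$ ($v = -22 + 1 = -21$)
$C \left(V{\left(19,-14 \right)} + v\right) = \sqrt{393} \left(-14 - 21\right) = \sqrt{393} \left(-35\right) = - 35 \sqrt{393}$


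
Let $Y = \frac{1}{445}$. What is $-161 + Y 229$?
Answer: $- \frac{71416}{445} \approx -160.49$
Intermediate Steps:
$Y = \frac{1}{445} \approx 0.0022472$
$-161 + Y 229 = -161 + \frac{1}{445} \cdot 229 = -161 + \frac{229}{445} = - \frac{71416}{445}$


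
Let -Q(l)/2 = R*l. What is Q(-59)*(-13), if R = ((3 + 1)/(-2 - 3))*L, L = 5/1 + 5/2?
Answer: 9204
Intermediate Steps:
L = 15/2 (L = 5*1 + 5*(½) = 5 + 5/2 = 15/2 ≈ 7.5000)
R = -6 (R = ((3 + 1)/(-2 - 3))*(15/2) = (4/(-5))*(15/2) = (4*(-⅕))*(15/2) = -⅘*15/2 = -6)
Q(l) = 12*l (Q(l) = -(-12)*l = 12*l)
Q(-59)*(-13) = (12*(-59))*(-13) = -708*(-13) = 9204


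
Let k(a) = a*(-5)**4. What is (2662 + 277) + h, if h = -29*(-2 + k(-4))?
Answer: 75497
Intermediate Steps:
k(a) = 625*a (k(a) = a*625 = 625*a)
h = 72558 (h = -29*(-2 + 625*(-4)) = -29*(-2 - 2500) = -29*(-2502) = 72558)
(2662 + 277) + h = (2662 + 277) + 72558 = 2939 + 72558 = 75497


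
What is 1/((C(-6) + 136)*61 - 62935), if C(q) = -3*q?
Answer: -1/53541 ≈ -1.8677e-5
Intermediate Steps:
1/((C(-6) + 136)*61 - 62935) = 1/((-3*(-6) + 136)*61 - 62935) = 1/((18 + 136)*61 - 62935) = 1/(154*61 - 62935) = 1/(9394 - 62935) = 1/(-53541) = -1/53541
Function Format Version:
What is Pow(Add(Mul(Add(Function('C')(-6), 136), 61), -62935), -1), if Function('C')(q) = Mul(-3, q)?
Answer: Rational(-1, 53541) ≈ -1.8677e-5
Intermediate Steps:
Pow(Add(Mul(Add(Function('C')(-6), 136), 61), -62935), -1) = Pow(Add(Mul(Add(Mul(-3, -6), 136), 61), -62935), -1) = Pow(Add(Mul(Add(18, 136), 61), -62935), -1) = Pow(Add(Mul(154, 61), -62935), -1) = Pow(Add(9394, -62935), -1) = Pow(-53541, -1) = Rational(-1, 53541)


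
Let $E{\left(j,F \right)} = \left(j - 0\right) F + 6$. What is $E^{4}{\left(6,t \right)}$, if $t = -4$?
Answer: $104976$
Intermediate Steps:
$E{\left(j,F \right)} = 6 + F j$ ($E{\left(j,F \right)} = \left(j + 0\right) F + 6 = j F + 6 = F j + 6 = 6 + F j$)
$E^{4}{\left(6,t \right)} = \left(6 - 24\right)^{4} = \left(-18\right)^{4} = 104976$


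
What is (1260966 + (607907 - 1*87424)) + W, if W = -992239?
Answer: 789210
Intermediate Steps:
(1260966 + (607907 - 1*87424)) + W = (1260966 + (607907 - 1*87424)) - 992239 = (1260966 + (607907 - 87424)) - 992239 = (1260966 + 520483) - 992239 = 1781449 - 992239 = 789210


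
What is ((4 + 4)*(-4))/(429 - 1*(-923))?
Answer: -4/169 ≈ -0.023669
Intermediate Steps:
((4 + 4)*(-4))/(429 - 1*(-923)) = (8*(-4))/(429 + 923) = -32/1352 = -32*1/1352 = -4/169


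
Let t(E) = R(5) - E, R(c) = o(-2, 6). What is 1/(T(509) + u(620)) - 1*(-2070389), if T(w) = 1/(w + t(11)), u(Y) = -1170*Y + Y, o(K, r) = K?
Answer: 744285961481435/359490879 ≈ 2.0704e+6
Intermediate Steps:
R(c) = -2
u(Y) = -1169*Y
t(E) = -2 - E
T(w) = 1/(-13 + w) (T(w) = 1/(w + (-2 - 1*11)) = 1/(w + (-2 - 11)) = 1/(w - 13) = 1/(-13 + w))
1/(T(509) + u(620)) - 1*(-2070389) = 1/(1/(-13 + 509) - 1169*620) - 1*(-2070389) = 1/(1/496 - 724780) + 2070389 = 1/(-359490879/496) + 2070389 = -496/359490879 + 2070389 = 744285961481435/359490879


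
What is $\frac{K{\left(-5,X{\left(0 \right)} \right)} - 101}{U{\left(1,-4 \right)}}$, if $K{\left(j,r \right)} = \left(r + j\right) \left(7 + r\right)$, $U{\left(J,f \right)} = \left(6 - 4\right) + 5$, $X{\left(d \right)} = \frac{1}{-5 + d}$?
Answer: $- \frac{487}{25} \approx -19.48$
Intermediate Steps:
$U{\left(J,f \right)} = 7$ ($U{\left(J,f \right)} = 2 + 5 = 7$)
$K{\left(j,r \right)} = \left(7 + r\right) \left(j + r\right)$ ($K{\left(j,r \right)} = \left(j + r\right) \left(7 + r\right) = \left(7 + r\right) \left(j + r\right)$)
$\frac{K{\left(-5,X{\left(0 \right)} \right)} - 101}{U{\left(1,-4 \right)}} = \frac{\left(\left(\frac{1}{-5 + 0}\right)^{2} + 7 \left(-5\right) + \frac{7}{-5 + 0} - \frac{5}{-5 + 0}\right) - 101}{7} = \frac{\left(\left(\frac{1}{-5}\right)^{2} - 35 + \frac{7}{-5} - \frac{5}{-5}\right) - 101}{7} = \frac{\left(\left(- \frac{1}{5}\right)^{2} - 35 + 7 \left(- \frac{1}{5}\right) - -1\right) - 101}{7} = \frac{\left(\frac{1}{25} - 35 - \frac{7}{5} + 1\right) - 101}{7} = \frac{- \frac{884}{25} - 101}{7} = \frac{1}{7} \left(- \frac{3409}{25}\right) = - \frac{487}{25}$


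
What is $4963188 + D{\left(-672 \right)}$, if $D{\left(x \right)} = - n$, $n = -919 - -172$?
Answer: $4963935$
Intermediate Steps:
$n = -747$ ($n = -919 + 172 = -747$)
$D{\left(x \right)} = 747$ ($D{\left(x \right)} = \left(-1\right) \left(-747\right) = 747$)
$4963188 + D{\left(-672 \right)} = 4963188 + 747 = 4963935$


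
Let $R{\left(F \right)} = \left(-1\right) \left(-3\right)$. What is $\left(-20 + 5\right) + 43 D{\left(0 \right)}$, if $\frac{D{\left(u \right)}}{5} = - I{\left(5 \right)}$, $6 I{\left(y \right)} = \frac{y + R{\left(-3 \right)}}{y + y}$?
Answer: $- \frac{131}{3} \approx -43.667$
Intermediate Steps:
$R{\left(F \right)} = 3$
$I{\left(y \right)} = \frac{3 + y}{12 y}$ ($I{\left(y \right)} = \frac{\left(y + 3\right) \frac{1}{y + y}}{6} = \frac{\left(3 + y\right) \frac{1}{2 y}}{6} = \frac{\frac{1}{2} \frac{1}{y} \left(3 + y\right)}{6} = \frac{3 + y}{12 y}$)
$D{\left(u \right)} = - \frac{2}{3}$ ($D{\left(u \right)} = 5 \left(- \frac{3 + 5}{12 \cdot 5}\right) = 5 \left(- \frac{8}{12 \cdot 5}\right) = 5 \left(\left(-1\right) \frac{2}{15}\right) = 5 \left(- \frac{2}{15}\right) = - \frac{2}{3}$)
$\left(-20 + 5\right) + 43 D{\left(0 \right)} = \left(-20 + 5\right) + 43 \left(- \frac{2}{3}\right) = -15 - \frac{86}{3} = - \frac{131}{3}$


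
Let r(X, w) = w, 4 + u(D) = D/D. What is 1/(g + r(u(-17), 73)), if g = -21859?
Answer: -1/21786 ≈ -4.5901e-5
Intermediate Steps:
u(D) = -3 (u(D) = -4 + D/D = -4 + 1 = -3)
1/(g + r(u(-17), 73)) = 1/(-21859 + 73) = 1/(-21786) = -1/21786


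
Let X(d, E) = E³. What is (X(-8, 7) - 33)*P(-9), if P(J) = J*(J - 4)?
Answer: 36270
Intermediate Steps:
P(J) = J*(-4 + J)
(X(-8, 7) - 33)*P(-9) = (7³ - 33)*(-9*(-4 - 9)) = (343 - 33)*(-9*(-13)) = 310*117 = 36270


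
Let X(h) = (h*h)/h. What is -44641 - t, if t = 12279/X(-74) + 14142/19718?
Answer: -32448020399/729566 ≈ -44476.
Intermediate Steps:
X(h) = h (X(h) = h**2/h = h)
t = -120535407/729566 (t = 12279/(-74) + 14142/19718 = 12279*(-1/74) + 14142*(1/19718) = -12279/74 + 7071/9859 = -120535407/729566 ≈ -165.22)
-44641 - t = -44641 - 1*(-120535407/729566) = -44641 + 120535407/729566 = -32448020399/729566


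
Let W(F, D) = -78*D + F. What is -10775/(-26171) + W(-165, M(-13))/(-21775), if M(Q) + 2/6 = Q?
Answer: 8469040/22794941 ≈ 0.37153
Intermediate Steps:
M(Q) = -⅓ + Q
W(F, D) = F - 78*D
-10775/(-26171) + W(-165, M(-13))/(-21775) = -10775/(-26171) + (-165 - 78*(-⅓ - 13))/(-21775) = -10775*(-1/26171) + (-165 - 78*(-40/3))*(-1/21775) = 10775/26171 + (-165 + 1040)*(-1/21775) = 10775/26171 + 875*(-1/21775) = 10775/26171 - 35/871 = 8469040/22794941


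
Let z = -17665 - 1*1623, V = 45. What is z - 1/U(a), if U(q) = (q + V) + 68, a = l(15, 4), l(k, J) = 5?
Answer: -2275985/118 ≈ -19288.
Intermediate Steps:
a = 5
U(q) = 113 + q (U(q) = (q + 45) + 68 = (45 + q) + 68 = 113 + q)
z = -19288 (z = -17665 - 1623 = -19288)
z - 1/U(a) = -19288 - 1/(113 + 5) = -19288 - 1/118 = -2275985/118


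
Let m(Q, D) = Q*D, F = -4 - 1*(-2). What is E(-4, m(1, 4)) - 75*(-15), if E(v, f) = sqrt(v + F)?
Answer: 1125 + I*sqrt(6) ≈ 1125.0 + 2.4495*I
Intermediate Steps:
F = -2 (F = -4 + 2 = -2)
m(Q, D) = D*Q
E(v, f) = sqrt(-2 + v) (E(v, f) = sqrt(v - 2) = sqrt(-2 + v))
E(-4, m(1, 4)) - 75*(-15) = sqrt(-2 - 4) - 75*(-15) = sqrt(-6) + 1125 = I*sqrt(6) + 1125 = 1125 + I*sqrt(6)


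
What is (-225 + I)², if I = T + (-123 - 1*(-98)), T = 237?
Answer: 169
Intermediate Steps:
I = 212 (I = 237 + (-123 - 1*(-98)) = 237 + (-123 + 98) = 237 - 25 = 212)
(-225 + I)² = (-225 + 212)² = (-13)² = 169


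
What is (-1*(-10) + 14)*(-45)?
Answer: -1080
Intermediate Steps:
(-1*(-10) + 14)*(-45) = (10 + 14)*(-45) = 24*(-45) = -1080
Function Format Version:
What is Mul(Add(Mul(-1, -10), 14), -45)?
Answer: -1080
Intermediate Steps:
Mul(Add(Mul(-1, -10), 14), -45) = Mul(Add(10, 14), -45) = Mul(24, -45) = -1080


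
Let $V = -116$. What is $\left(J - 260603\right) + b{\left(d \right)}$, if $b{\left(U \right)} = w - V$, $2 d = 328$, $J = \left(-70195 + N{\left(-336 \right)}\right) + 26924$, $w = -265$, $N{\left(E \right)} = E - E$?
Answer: $-304023$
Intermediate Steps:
$N{\left(E \right)} = 0$
$J = -43271$ ($J = \left(-70195 + 0\right) + 26924 = -70195 + 26924 = -43271$)
$d = 164$ ($d = \frac{1}{2} \cdot 328 = 164$)
$b{\left(U \right)} = -149$ ($b{\left(U \right)} = -265 - -116 = -265 + 116 = -149$)
$\left(J - 260603\right) + b{\left(d \right)} = \left(-43271 - 260603\right) - 149 = -303874 - 149 = -304023$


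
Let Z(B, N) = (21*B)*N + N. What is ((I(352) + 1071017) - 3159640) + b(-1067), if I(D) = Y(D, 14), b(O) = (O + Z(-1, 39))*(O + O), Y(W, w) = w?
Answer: 1852889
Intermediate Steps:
Z(B, N) = N + 21*B*N (Z(B, N) = 21*B*N + N = N + 21*B*N)
b(O) = 2*O*(-780 + O) (b(O) = (O + 39*(1 + 21*(-1)))*(O + O) = (O + 39*(1 - 21))*(2*O) = (O + 39*(-20))*(2*O) = (O - 780)*(2*O) = (-780 + O)*(2*O) = 2*O*(-780 + O))
I(D) = 14
((I(352) + 1071017) - 3159640) + b(-1067) = ((14 + 1071017) - 3159640) + 2*(-1067)*(-780 - 1067) = (1071031 - 3159640) + 2*(-1067)*(-1847) = -2088609 + 3941498 = 1852889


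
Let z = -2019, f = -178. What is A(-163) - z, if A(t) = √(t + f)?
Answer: 2019 + I*√341 ≈ 2019.0 + 18.466*I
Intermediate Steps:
A(t) = √(-178 + t) (A(t) = √(t - 178) = √(-178 + t))
A(-163) - z = √(-178 - 163) - 1*(-2019) = √(-341) + 2019 = I*√341 + 2019 = 2019 + I*√341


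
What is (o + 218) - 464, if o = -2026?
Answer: -2272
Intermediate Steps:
(o + 218) - 464 = (-2026 + 218) - 464 = -1808 - 464 = -2272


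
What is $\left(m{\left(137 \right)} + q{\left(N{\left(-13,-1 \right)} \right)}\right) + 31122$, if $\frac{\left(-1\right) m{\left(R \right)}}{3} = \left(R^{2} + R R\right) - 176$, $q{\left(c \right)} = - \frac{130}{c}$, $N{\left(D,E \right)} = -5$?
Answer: $-80938$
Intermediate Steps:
$m{\left(R \right)} = 528 - 6 R^{2}$ ($m{\left(R \right)} = - 3 \left(\left(R^{2} + R R\right) - 176\right) = - 3 \left(\left(R^{2} + R^{2}\right) - 176\right) = - 3 \left(2 R^{2} - 176\right) = - 3 \left(-176 + 2 R^{2}\right) = 528 - 6 R^{2}$)
$\left(m{\left(137 \right)} + q{\left(N{\left(-13,-1 \right)} \right)}\right) + 31122 = \left(\left(528 - 6 \cdot 137^{2}\right) - \frac{130}{-5}\right) + 31122 = \left(\left(528 - 112614\right) - -26\right) + 31122 = \left(\left(528 - 112614\right) + 26\right) + 31122 = \left(-112086 + 26\right) + 31122 = -112060 + 31122 = -80938$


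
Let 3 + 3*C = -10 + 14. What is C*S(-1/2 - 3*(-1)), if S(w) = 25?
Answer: 25/3 ≈ 8.3333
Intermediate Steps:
C = ⅓ (C = -1 + (-10 + 14)/3 = -1 + (⅓)*4 = -1 + 4/3 = ⅓ ≈ 0.33333)
C*S(-1/2 - 3*(-1)) = (⅓)*25 = 25/3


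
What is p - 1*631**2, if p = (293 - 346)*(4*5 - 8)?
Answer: -398797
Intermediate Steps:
p = -636 (p = -53*(20 - 8) = -53*12 = -636)
p - 1*631**2 = -636 - 1*631**2 = -636 - 1*398161 = -636 - 398161 = -398797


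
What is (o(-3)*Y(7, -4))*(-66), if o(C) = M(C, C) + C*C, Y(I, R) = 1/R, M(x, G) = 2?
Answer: 363/2 ≈ 181.50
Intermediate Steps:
o(C) = 2 + C² (o(C) = 2 + C*C = 2 + C²)
(o(-3)*Y(7, -4))*(-66) = ((2 + (-3)²)/(-4))*(-66) = ((2 + 9)*(-¼))*(-66) = (11*(-¼))*(-66) = -11/4*(-66) = 363/2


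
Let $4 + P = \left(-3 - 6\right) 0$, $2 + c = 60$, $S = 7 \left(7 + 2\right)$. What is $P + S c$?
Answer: $3650$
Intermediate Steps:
$S = 63$ ($S = 7 \cdot 9 = 63$)
$c = 58$ ($c = -2 + 60 = 58$)
$P = -4$ ($P = -4 + \left(-3 - 6\right) 0 = -4 - 0 = -4 + 0 = -4$)
$P + S c = -4 + 63 \cdot 58 = -4 + 3654 = 3650$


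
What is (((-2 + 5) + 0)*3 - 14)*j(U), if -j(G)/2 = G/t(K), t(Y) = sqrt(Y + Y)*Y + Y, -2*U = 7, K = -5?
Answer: 7/11 - 7*I*sqrt(10)/11 ≈ 0.63636 - 2.0124*I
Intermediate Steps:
U = -7/2 (U = -1/2*7 = -7/2 ≈ -3.5000)
t(Y) = Y + sqrt(2)*Y**(3/2) (t(Y) = sqrt(2*Y)*Y + Y = (sqrt(2)*sqrt(Y))*Y + Y = sqrt(2)*Y**(3/2) + Y = Y + sqrt(2)*Y**(3/2))
j(G) = -2*G/(-5 - 5*I*sqrt(10)) (j(G) = -2*G/(-5 + sqrt(2)*(-5)**(3/2)) = -2*G/(-5 + sqrt(2)*(-5*I*sqrt(5))) = -2*G/(-5 - 5*I*sqrt(10)))
(((-2 + 5) + 0)*3 - 14)*j(U) = (((-2 + 5) + 0)*3 - 14)*((2/55)*(-7/2) - 2/55*I*(-7/2)*sqrt(10)) = ((3 + 0)*3 - 14)*(-7/55 + 7*I*sqrt(10)/55) = (3*3 - 14)*(-7/55 + 7*I*sqrt(10)/55) = (9 - 14)*(-7/55 + 7*I*sqrt(10)/55) = -5*(-7/55 + 7*I*sqrt(10)/55) = 7/11 - 7*I*sqrt(10)/11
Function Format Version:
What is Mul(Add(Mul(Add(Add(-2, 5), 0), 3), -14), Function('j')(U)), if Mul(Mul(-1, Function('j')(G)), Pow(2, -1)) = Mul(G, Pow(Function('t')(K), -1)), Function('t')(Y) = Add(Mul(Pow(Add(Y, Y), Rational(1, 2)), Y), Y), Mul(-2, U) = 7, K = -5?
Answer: Add(Rational(7, 11), Mul(Rational(-7, 11), I, Pow(10, Rational(1, 2)))) ≈ Add(0.63636, Mul(-2.0124, I))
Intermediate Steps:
U = Rational(-7, 2) (U = Mul(Rational(-1, 2), 7) = Rational(-7, 2) ≈ -3.5000)
Function('t')(Y) = Add(Y, Mul(Pow(2, Rational(1, 2)), Pow(Y, Rational(3, 2)))) (Function('t')(Y) = Add(Mul(Pow(Mul(2, Y), Rational(1, 2)), Y), Y) = Add(Mul(Mul(Pow(2, Rational(1, 2)), Pow(Y, Rational(1, 2))), Y), Y) = Add(Mul(Pow(2, Rational(1, 2)), Pow(Y, Rational(3, 2))), Y) = Add(Y, Mul(Pow(2, Rational(1, 2)), Pow(Y, Rational(3, 2)))))
Function('j')(G) = Mul(-2, G, Pow(Add(-5, Mul(-5, I, Pow(10, Rational(1, 2)))), -1)) (Function('j')(G) = Mul(-2, Mul(G, Pow(Add(-5, Mul(Pow(2, Rational(1, 2)), Pow(-5, Rational(3, 2)))), -1))) = Mul(-2, Mul(G, Pow(Add(-5, Mul(Pow(2, Rational(1, 2)), Mul(-5, I, Pow(5, Rational(1, 2))))), -1))) = Mul(-2, Mul(G, Pow(Add(-5, Mul(-5, I, Pow(10, Rational(1, 2)))), -1))) = Mul(-2, G, Pow(Add(-5, Mul(-5, I, Pow(10, Rational(1, 2)))), -1)))
Mul(Add(Mul(Add(Add(-2, 5), 0), 3), -14), Function('j')(U)) = Mul(Add(Mul(Add(Add(-2, 5), 0), 3), -14), Add(Mul(Rational(2, 55), Rational(-7, 2)), Mul(Rational(-2, 55), I, Rational(-7, 2), Pow(10, Rational(1, 2))))) = Mul(Add(Mul(Add(3, 0), 3), -14), Add(Rational(-7, 55), Mul(Rational(7, 55), I, Pow(10, Rational(1, 2))))) = Mul(Add(Mul(3, 3), -14), Add(Rational(-7, 55), Mul(Rational(7, 55), I, Pow(10, Rational(1, 2))))) = Mul(Add(9, -14), Add(Rational(-7, 55), Mul(Rational(7, 55), I, Pow(10, Rational(1, 2))))) = Mul(-5, Add(Rational(-7, 55), Mul(Rational(7, 55), I, Pow(10, Rational(1, 2))))) = Add(Rational(7, 11), Mul(Rational(-7, 11), I, Pow(10, Rational(1, 2))))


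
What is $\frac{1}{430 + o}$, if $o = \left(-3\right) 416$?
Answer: $- \frac{1}{818} \approx -0.0012225$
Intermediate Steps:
$o = -1248$
$\frac{1}{430 + o} = \frac{1}{430 - 1248} = \frac{1}{-818} = - \frac{1}{818}$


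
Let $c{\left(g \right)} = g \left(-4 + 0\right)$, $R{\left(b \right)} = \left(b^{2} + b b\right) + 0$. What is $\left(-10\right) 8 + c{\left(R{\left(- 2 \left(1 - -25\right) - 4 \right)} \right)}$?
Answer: $-25168$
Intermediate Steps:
$R{\left(b \right)} = 2 b^{2}$ ($R{\left(b \right)} = \left(b^{2} + b^{2}\right) + 0 = 2 b^{2} + 0 = 2 b^{2}$)
$c{\left(g \right)} = - 4 g$ ($c{\left(g \right)} = g \left(-4\right) = - 4 g$)
$\left(-10\right) 8 + c{\left(R{\left(- 2 \left(1 - -25\right) - 4 \right)} \right)} = \left(-10\right) 8 - 4 \cdot 2 \left(- 2 \left(1 - -25\right) - 4\right)^{2} = -80 - 4 \cdot 2 \left(- 2 \left(1 + 25\right) - 4\right)^{2} = -80 - 4 \cdot 2 \left(\left(-2\right) 26 - 4\right)^{2} = -80 - 4 \cdot 2 \left(-52 - 4\right)^{2} = -80 - 4 \cdot 2 \left(-56\right)^{2} = -80 - 4 \cdot 2 \cdot 3136 = -80 - 25088 = -25168$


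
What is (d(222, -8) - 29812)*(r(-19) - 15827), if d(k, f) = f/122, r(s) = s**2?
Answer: 28125477776/61 ≈ 4.6107e+8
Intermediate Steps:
d(k, f) = f/122 (d(k, f) = f*(1/122) = f/122)
(d(222, -8) - 29812)*(r(-19) - 15827) = ((1/122)*(-8) - 29812)*((-19)**2 - 15827) = (-4/61 - 29812)*(361 - 15827) = -1818536/61*(-15466) = 28125477776/61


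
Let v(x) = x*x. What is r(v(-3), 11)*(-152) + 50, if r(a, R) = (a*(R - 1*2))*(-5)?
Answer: 61610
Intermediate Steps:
v(x) = x²
r(a, R) = -5*a*(-2 + R) (r(a, R) = (a*(R - 2))*(-5) = (a*(-2 + R))*(-5) = -5*a*(-2 + R))
r(v(-3), 11)*(-152) + 50 = (5*(-3)²*(2 - 1*11))*(-152) + 50 = (5*9*(2 - 11))*(-152) + 50 = (5*9*(-9))*(-152) + 50 = -405*(-152) + 50 = 61560 + 50 = 61610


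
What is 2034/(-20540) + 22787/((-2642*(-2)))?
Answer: 114324331/27133340 ≈ 4.2134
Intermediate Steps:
2034/(-20540) + 22787/((-2642*(-2))) = 2034*(-1/20540) + 22787/5284 = -1017/10270 + 22787*(1/5284) = -1017/10270 + 22787/5284 = 114324331/27133340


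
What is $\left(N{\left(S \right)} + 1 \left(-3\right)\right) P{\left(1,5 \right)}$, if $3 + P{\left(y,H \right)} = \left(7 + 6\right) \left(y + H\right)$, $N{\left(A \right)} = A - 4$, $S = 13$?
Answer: $450$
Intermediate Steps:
$N{\left(A \right)} = -4 + A$
$P{\left(y,H \right)} = -3 + 13 H + 13 y$ ($P{\left(y,H \right)} = -3 + \left(7 + 6\right) \left(y + H\right) = -3 + 13 \left(H + y\right) = -3 + \left(13 H + 13 y\right) = -3 + 13 H + 13 y$)
$\left(N{\left(S \right)} + 1 \left(-3\right)\right) P{\left(1,5 \right)} = \left(\left(-4 + 13\right) + 1 \left(-3\right)\right) \left(-3 + 13 \cdot 5 + 13 \cdot 1\right) = \left(9 - 3\right) \left(-3 + 65 + 13\right) = 6 \cdot 75 = 450$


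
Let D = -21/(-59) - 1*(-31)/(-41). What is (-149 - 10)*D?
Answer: 153912/2419 ≈ 63.626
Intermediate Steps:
D = -968/2419 (D = -21*(-1/59) + 31*(-1/41) = 21/59 - 31/41 = -968/2419 ≈ -0.40017)
(-149 - 10)*D = (-149 - 10)*(-968/2419) = -159*(-968/2419) = 153912/2419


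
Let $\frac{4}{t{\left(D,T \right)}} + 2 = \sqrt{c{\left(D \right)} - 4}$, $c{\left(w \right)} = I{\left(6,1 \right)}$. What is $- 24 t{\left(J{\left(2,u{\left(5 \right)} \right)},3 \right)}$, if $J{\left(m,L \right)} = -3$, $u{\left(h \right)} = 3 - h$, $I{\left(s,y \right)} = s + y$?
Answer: $192 + 96 \sqrt{3} \approx 358.28$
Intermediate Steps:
$c{\left(w \right)} = 7$ ($c{\left(w \right)} = 6 + 1 = 7$)
$t{\left(D,T \right)} = \frac{4}{-2 + \sqrt{3}}$ ($t{\left(D,T \right)} = \frac{4}{-2 + \sqrt{7 - 4}} = \frac{4}{-2 + \sqrt{3}}$)
$- 24 t{\left(J{\left(2,u{\left(5 \right)} \right)},3 \right)} = - 24 \left(-8 - 4 \sqrt{3}\right) = 192 + 96 \sqrt{3}$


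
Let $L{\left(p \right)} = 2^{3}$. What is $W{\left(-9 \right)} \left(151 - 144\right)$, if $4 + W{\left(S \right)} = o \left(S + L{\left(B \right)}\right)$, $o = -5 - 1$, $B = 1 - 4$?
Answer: $14$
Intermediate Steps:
$B = -3$
$o = -6$ ($o = -5 - 1 = -6$)
$L{\left(p \right)} = 8$
$W{\left(S \right)} = -52 - 6 S$ ($W{\left(S \right)} = -4 - 6 \left(S + 8\right) = -4 - 6 \left(8 + S\right) = -4 - \left(48 + 6 S\right) = -52 - 6 S$)
$W{\left(-9 \right)} \left(151 - 144\right) = \left(-52 - -54\right) \left(151 - 144\right) = \left(-52 + 54\right) 7 = 2 \cdot 7 = 14$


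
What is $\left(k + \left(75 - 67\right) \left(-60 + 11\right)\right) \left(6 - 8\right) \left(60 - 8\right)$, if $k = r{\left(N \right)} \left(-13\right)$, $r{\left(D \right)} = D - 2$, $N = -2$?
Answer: $35360$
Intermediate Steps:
$r{\left(D \right)} = -2 + D$
$k = 52$ ($k = \left(-2 - 2\right) \left(-13\right) = \left(-4\right) \left(-13\right) = 52$)
$\left(k + \left(75 - 67\right) \left(-60 + 11\right)\right) \left(6 - 8\right) \left(60 - 8\right) = \left(52 + \left(75 - 67\right) \left(-60 + 11\right)\right) \left(6 - 8\right) \left(60 - 8\right) = \left(52 + 8 \left(-49\right)\right) \left(\left(-2\right) 52\right) = \left(52 - 392\right) \left(-104\right) = \left(-340\right) \left(-104\right) = 35360$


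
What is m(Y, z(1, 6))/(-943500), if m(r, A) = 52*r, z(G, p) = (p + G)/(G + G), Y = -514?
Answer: 6682/235875 ≈ 0.028329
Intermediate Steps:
z(G, p) = (G + p)/(2*G) (z(G, p) = (G + p)/((2*G)) = (G + p)*(1/(2*G)) = (G + p)/(2*G))
m(Y, z(1, 6))/(-943500) = (52*(-514))/(-943500) = -26728*(-1/943500) = 6682/235875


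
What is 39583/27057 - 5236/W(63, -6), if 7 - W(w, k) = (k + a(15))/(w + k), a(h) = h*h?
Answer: -224113634/135285 ≈ -1656.6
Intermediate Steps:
a(h) = h**2
W(w, k) = 7 - (225 + k)/(k + w) (W(w, k) = 7 - (k + 15**2)/(w + k) = 7 - (k + 225)/(k + w) = 7 - (225 + k)/(k + w))
39583/27057 - 5236/W(63, -6) = 39583/27057 - 5236*(-6 + 63)/(-225 + 6*(-6) + 7*63) = 39583*(1/27057) - 5236*57/(-225 - 36 + 441) = 39583/27057 - 5236/((1/57)*180) = 39583/27057 - 5236/60/19 = 39583/27057 - 5236*19/60 = 39583/27057 - 24871/15 = -224113634/135285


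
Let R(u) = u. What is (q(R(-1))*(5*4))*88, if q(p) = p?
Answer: -1760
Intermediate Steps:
(q(R(-1))*(5*4))*88 = -5*4*88 = -1*20*88 = -20*88 = -1760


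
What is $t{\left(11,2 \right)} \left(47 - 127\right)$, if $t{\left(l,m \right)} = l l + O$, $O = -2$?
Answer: $-9520$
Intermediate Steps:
$t{\left(l,m \right)} = -2 + l^{2}$ ($t{\left(l,m \right)} = l l - 2 = l^{2} - 2 = -2 + l^{2}$)
$t{\left(11,2 \right)} \left(47 - 127\right) = \left(-2 + 11^{2}\right) \left(47 - 127\right) = \left(-2 + 121\right) \left(-80\right) = 119 \left(-80\right) = -9520$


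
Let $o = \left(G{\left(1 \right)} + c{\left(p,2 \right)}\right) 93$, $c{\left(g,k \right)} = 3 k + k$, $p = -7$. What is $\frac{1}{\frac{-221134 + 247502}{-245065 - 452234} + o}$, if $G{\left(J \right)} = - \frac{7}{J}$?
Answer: $\frac{697299}{64822439} \approx 0.010757$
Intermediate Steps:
$c{\left(g,k \right)} = 4 k$
$o = 93$ ($o = \left(- \frac{7}{1} + 4 \cdot 2\right) 93 = \left(\left(-7\right) 1 + 8\right) 93 = \left(-7 + 8\right) 93 = 1 \cdot 93 = 93$)
$\frac{1}{\frac{-221134 + 247502}{-245065 - 452234} + o} = \frac{1}{\frac{-221134 + 247502}{-245065 - 452234} + 93} = \frac{1}{\frac{26368}{-697299} + 93} = \frac{1}{26368 \left(- \frac{1}{697299}\right) + 93} = \frac{1}{- \frac{26368}{697299} + 93} = \frac{1}{\frac{64822439}{697299}} = \frac{697299}{64822439}$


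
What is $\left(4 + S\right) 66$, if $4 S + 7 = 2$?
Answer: $\frac{363}{2} \approx 181.5$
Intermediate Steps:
$S = - \frac{5}{4}$ ($S = - \frac{7}{4} + \frac{1}{4} \cdot 2 = - \frac{7}{4} + \frac{1}{2} = - \frac{5}{4} \approx -1.25$)
$\left(4 + S\right) 66 = \left(4 - \frac{5}{4}\right) 66 = \frac{11}{4} \cdot 66 = \frac{363}{2}$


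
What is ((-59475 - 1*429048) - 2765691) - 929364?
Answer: -4183578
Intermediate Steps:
((-59475 - 1*429048) - 2765691) - 929364 = ((-59475 - 429048) - 2765691) - 929364 = (-488523 - 2765691) - 929364 = -3254214 - 929364 = -4183578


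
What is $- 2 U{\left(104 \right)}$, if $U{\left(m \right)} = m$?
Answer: $-208$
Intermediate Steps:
$- 2 U{\left(104 \right)} = \left(-2\right) 104 = -208$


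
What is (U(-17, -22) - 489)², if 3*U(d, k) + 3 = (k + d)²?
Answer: 289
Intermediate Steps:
U(d, k) = -1 + (d + k)²/3 (U(d, k) = -1 + (k + d)²/3 = -1 + (d + k)²/3)
(U(-17, -22) - 489)² = ((-1 + (-17 - 22)²/3) - 489)² = ((-1 + (⅓)*(-39)²) - 489)² = ((-1 + (⅓)*1521) - 489)² = ((-1 + 507) - 489)² = (506 - 489)² = 17² = 289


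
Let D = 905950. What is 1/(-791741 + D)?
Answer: 1/114209 ≈ 8.7559e-6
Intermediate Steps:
1/(-791741 + D) = 1/(-791741 + 905950) = 1/114209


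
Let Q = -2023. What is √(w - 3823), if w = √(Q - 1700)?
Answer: √(-3823 + I*√3723) ≈ 0.4934 + 61.832*I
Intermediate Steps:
w = I*√3723 (w = √(-2023 - 1700) = √(-3723) = I*√3723 ≈ 61.016*I)
√(w - 3823) = √(I*√3723 - 3823) = √(-3823 + I*√3723)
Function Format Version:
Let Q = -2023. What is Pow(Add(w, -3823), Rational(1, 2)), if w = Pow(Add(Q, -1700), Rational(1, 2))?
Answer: Pow(Add(-3823, Mul(I, Pow(3723, Rational(1, 2)))), Rational(1, 2)) ≈ Add(0.4934, Mul(61.832, I))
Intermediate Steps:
w = Mul(I, Pow(3723, Rational(1, 2))) (w = Pow(Add(-2023, -1700), Rational(1, 2)) = Pow(-3723, Rational(1, 2)) = Mul(I, Pow(3723, Rational(1, 2))) ≈ Mul(61.016, I))
Pow(Add(w, -3823), Rational(1, 2)) = Pow(Add(Mul(I, Pow(3723, Rational(1, 2))), -3823), Rational(1, 2)) = Pow(Add(-3823, Mul(I, Pow(3723, Rational(1, 2)))), Rational(1, 2))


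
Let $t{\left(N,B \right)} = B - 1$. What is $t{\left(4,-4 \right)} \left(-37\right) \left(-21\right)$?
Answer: $-3885$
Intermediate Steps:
$t{\left(N,B \right)} = -1 + B$ ($t{\left(N,B \right)} = B - 1 = -1 + B$)
$t{\left(4,-4 \right)} \left(-37\right) \left(-21\right) = \left(-1 - 4\right) \left(-37\right) \left(-21\right) = \left(-5\right) \left(-37\right) \left(-21\right) = 185 \left(-21\right) = -3885$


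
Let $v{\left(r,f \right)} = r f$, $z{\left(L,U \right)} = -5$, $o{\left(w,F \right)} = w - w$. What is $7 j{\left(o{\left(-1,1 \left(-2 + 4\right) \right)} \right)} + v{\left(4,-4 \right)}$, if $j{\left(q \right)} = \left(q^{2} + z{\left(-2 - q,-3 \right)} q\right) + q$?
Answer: $-16$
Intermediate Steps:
$o{\left(w,F \right)} = 0$
$j{\left(q \right)} = q^{2} - 4 q$ ($j{\left(q \right)} = \left(q^{2} - 5 q\right) + q = q^{2} - 4 q$)
$v{\left(r,f \right)} = f r$
$7 j{\left(o{\left(-1,1 \left(-2 + 4\right) \right)} \right)} + v{\left(4,-4 \right)} = 7 \cdot 0 \left(-4 + 0\right) - 16 = 7 \cdot 0 \left(-4\right) - 16 = 7 \cdot 0 - 16 = 0 - 16 = -16$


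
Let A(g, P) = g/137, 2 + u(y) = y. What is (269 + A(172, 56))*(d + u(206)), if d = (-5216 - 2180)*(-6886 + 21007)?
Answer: -3866843311800/137 ≈ -2.8225e+10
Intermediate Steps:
u(y) = -2 + y
d = -104438916 (d = -7396*14121 = -104438916)
A(g, P) = g/137 (A(g, P) = g*(1/137) = g/137)
(269 + A(172, 56))*(d + u(206)) = (269 + (1/137)*172)*(-104438916 + (-2 + 206)) = (269 + 172/137)*(-104438916 + 204) = (37025/137)*(-104438712) = -3866843311800/137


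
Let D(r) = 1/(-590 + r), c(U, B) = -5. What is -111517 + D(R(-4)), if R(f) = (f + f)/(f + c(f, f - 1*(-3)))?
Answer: -591263143/5302 ≈ -1.1152e+5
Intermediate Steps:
R(f) = 2*f/(-5 + f) (R(f) = (f + f)/(f - 5) = (2*f)/(-5 + f) = 2*f/(-5 + f))
-111517 + D(R(-4)) = -111517 + 1/(-590 + 2*(-4)/(-5 - 4)) = -111517 + 1/(-590 + 2*(-4)/(-9)) = -111517 + 1/(-590 + 2*(-4)*(-⅑)) = -111517 + 1/(-590 + 8/9) = -111517 + 1/(-5302/9) = -111517 - 9/5302 = -591263143/5302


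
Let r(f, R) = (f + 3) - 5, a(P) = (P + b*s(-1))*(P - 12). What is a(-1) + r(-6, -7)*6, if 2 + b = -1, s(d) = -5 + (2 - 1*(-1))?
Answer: -113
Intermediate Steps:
s(d) = -2 (s(d) = -5 + (2 + 1) = -5 + 3 = -2)
b = -3 (b = -2 - 1 = -3)
a(P) = (-12 + P)*(6 + P) (a(P) = (P - 3*(-2))*(P - 12) = (P + 6)*(-12 + P) = (6 + P)*(-12 + P) = (-12 + P)*(6 + P))
r(f, R) = -2 + f (r(f, R) = (3 + f) - 5 = -2 + f)
a(-1) + r(-6, -7)*6 = (-72 + (-1)² - 6*(-1)) + (-2 - 6)*6 = (-72 + 1 + 6) - 8*6 = -65 - 48 = -113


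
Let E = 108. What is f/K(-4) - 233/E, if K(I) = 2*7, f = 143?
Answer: 6091/756 ≈ 8.0569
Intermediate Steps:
K(I) = 14
f/K(-4) - 233/E = 143/14 - 233/108 = 6091/756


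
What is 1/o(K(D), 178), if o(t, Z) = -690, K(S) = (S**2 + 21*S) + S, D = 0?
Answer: -1/690 ≈ -0.0014493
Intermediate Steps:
K(S) = S**2 + 22*S
1/o(K(D), 178) = 1/(-690) = -1/690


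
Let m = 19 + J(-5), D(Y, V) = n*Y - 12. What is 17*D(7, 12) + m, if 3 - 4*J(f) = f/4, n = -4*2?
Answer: -18175/16 ≈ -1135.9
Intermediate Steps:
n = -8
J(f) = ¾ - f/16 (J(f) = ¾ - f/(4*4) = ¾ - f/16)
D(Y, V) = -12 - 8*Y (D(Y, V) = -8*Y - 12 = -12 - 8*Y)
m = 321/16 (m = 19 + (¾ - 1/16*(-5)) = 19 + (¾ + 5/16) = 19 + 17/16 = 321/16 ≈ 20.063)
17*D(7, 12) + m = 17*(-12 - 8*7) + 321/16 = 17*(-12 - 56) + 321/16 = 17*(-68) + 321/16 = -1156 + 321/16 = -18175/16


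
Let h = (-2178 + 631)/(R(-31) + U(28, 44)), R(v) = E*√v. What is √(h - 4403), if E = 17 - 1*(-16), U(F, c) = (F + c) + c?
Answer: √357*√((-1435 - 407*I*√31)/(116 + 33*I*√31)) ≈ 0.045343 + 66.384*I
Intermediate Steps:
U(F, c) = F + 2*c
E = 33 (E = 17 + 16 = 33)
R(v) = 33*√v
h = -1547/(116 + 33*I*√31) (h = (-2178 + 631)/(33*√(-31) + (28 + 2*44)) = -1547/(33*(I*√31) + (28 + 88)) = -1547/(33*I*√31 + 116) = -1547/(116 + 33*I*√31) ≈ -3.8007 + 6.0201*I)
√(h - 4403) = √((-25636/6745 + 7293*I*√31/6745) - 4403) = √(-29723871/6745 + 7293*I*√31/6745)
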